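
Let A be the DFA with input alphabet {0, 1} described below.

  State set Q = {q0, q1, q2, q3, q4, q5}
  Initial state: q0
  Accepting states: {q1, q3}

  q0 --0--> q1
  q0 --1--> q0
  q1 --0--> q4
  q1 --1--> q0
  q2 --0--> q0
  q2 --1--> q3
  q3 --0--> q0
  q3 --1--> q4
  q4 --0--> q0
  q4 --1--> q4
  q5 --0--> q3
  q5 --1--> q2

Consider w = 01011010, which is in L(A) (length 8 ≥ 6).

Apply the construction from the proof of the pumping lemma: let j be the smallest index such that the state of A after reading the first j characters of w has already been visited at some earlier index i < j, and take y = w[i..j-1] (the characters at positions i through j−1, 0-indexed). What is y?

State sequence: q0 -0-> q1 -1-> q0 -0-> q1 -1-> q0 -1-> q0 -0-> q1 -1-> q0 -0-> q1
First repeat at step 2: q0 was already visited.

So i = 0, j = 2, giving x = w[0:0] = ε, y = w[0:2] = 01, z = w[2:8] = 011010.
Check: |xy| = 2 ≤ 6 and |y| = 2 ≥ 1. Reading y takes A from q0 back to q0, so every xyⁱz is accepted.

01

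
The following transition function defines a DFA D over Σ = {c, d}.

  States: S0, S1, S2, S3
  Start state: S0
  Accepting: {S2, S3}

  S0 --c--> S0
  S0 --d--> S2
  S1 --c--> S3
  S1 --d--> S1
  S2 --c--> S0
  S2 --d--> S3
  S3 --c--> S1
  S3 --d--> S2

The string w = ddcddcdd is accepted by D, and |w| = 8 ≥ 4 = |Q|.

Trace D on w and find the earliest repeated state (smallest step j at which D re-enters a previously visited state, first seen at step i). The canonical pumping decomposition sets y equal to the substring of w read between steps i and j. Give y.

d

State sequence: S0 -d-> S2 -d-> S3 -c-> S1 -d-> S1 -d-> S1 -c-> S3 -d-> S2 -d-> S3
First repeat at step 4: S1 was already visited.

So i = 3, j = 4, giving x = w[0:3] = ddc, y = w[3:4] = d, z = w[4:8] = dcdd.
Check: |xy| = 4 ≤ 4 and |y| = 1 ≥ 1. Reading y takes D from S1 back to S1, so every xyⁱz is accepted.
The DFA has 4 states, so the proof of the pumping lemma guarantees a repeated state among the first 4+1 visited; the segment between the two visits is the pumpable y.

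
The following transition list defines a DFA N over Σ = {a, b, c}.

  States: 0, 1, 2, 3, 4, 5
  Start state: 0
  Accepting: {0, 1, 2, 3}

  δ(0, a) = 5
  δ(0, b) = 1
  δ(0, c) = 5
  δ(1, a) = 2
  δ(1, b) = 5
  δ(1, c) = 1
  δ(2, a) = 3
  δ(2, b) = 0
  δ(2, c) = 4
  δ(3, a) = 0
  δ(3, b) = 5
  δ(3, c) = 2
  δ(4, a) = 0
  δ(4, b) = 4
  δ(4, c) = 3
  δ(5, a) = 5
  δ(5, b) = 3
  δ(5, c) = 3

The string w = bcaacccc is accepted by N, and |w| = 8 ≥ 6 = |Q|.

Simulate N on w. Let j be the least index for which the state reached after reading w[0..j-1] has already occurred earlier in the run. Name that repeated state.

Run of N on w = b c a a c c c c:
  step 0: 0  (start)
  step 1: 1  (read b: 0→1)
  step 2: 1  (read c: 1→1)   ← first repeat (1 seen earlier)
  step 3: 2  (read a: 1→2)
  step 4: 3  (read a: 2→3)
  step 5: 2  (read c: 3→2)
  step 6: 4  (read c: 2→4)
  step 7: 3  (read c: 4→3)
  step 8: 2  (read c: 3→2)

The earliest repeat is at step j = 2: N is in 1, which it already visited at step i = 1.
Since N has 6 states, any run of length ≥ 6 visits 6+1 states, so by pigeonhole some state repeats within the first 6 steps — that repeat gives the pumpable loop.

1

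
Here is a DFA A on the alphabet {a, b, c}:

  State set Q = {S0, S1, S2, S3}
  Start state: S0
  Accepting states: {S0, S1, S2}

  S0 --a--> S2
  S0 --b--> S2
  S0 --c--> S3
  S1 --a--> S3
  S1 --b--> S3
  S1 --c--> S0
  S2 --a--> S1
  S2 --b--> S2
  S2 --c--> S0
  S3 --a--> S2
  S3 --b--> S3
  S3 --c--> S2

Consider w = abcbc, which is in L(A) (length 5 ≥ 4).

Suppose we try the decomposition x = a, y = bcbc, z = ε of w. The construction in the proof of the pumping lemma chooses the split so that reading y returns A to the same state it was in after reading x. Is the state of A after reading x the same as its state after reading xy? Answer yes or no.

State sequence: S0 -a-> S2 -b-> S2 -c-> S0 -b-> S2 -c-> S0

After x (step 1): S2. After xy (step 5): S0.
They differ (S2 ≠ S0), so y is not a cycle from the state after x; this split is not the one the pumping-lemma construction produces, and pumping y need not keep the string in L(A).

no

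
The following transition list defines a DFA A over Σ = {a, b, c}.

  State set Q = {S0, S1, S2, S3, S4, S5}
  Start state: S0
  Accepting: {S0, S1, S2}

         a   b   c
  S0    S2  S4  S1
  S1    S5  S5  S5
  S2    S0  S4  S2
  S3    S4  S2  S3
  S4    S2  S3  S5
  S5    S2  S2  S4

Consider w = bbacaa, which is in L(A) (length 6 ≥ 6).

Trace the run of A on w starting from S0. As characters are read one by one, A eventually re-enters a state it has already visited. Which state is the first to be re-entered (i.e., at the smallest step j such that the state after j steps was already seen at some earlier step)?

S4

State sequence: S0 -b-> S4 -b-> S3 -a-> S4 -c-> S5 -a-> S2 -a-> S0
First repeat at step 3: S4 was already visited.

The earliest repeat is at step j = 3: A is in S4, which it already visited at step i = 1.
The DFA has 6 states, so the proof of the pumping lemma guarantees a repeated state among the first 6+1 visited; the segment between the two visits is the pumpable y.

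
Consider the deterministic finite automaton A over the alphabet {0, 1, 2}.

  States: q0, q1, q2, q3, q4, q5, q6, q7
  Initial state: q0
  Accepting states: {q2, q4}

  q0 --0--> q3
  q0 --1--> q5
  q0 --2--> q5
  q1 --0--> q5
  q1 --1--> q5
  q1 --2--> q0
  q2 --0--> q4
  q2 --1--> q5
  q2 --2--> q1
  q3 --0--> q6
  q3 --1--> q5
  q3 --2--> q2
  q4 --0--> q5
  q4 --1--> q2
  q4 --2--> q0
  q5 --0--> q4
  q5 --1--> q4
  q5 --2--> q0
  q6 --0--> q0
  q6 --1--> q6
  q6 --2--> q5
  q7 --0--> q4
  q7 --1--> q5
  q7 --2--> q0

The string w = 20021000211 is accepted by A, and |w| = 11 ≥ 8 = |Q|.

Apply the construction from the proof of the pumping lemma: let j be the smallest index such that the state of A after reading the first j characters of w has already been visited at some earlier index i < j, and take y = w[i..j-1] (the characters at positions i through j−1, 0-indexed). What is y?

Run of A on w = 2 0 0 2 1 0 0 0 2 1 1:
  step 0: q0  (start)
  step 1: q5  (read 2: q0→q5)
  step 2: q4  (read 0: q5→q4)
  step 3: q5  (read 0: q4→q5)   ← first repeat (q5 seen earlier)
  step 4: q0  (read 2: q5→q0)
  step 5: q5  (read 1: q0→q5)
  step 6: q4  (read 0: q5→q4)
  step 7: q5  (read 0: q4→q5)
  step 8: q4  (read 0: q5→q4)
  step 9: q0  (read 2: q4→q0)
  step 10: q5  (read 1: q0→q5)
  step 11: q4  (read 1: q5→q4)

So i = 1, j = 3, giving x = w[0:1] = 2, y = w[1:3] = 00, z = w[3:11] = 21000211.
Check: |xy| = 3 ≤ 8 and |y| = 2 ≥ 1. Reading y takes A from q5 back to q5, so every xyⁱz is accepted.

00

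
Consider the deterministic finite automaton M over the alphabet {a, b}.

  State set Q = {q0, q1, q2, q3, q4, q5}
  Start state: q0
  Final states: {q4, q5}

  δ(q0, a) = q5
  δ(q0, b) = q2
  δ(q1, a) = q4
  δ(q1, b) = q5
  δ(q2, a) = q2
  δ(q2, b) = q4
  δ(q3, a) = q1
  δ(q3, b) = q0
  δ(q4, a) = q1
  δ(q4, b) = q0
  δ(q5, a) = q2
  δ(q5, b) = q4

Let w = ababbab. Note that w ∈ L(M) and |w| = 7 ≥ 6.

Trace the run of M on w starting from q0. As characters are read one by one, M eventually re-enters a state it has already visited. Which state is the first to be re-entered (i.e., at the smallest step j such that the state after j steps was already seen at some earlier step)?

q5

Run of M on w = a b a b b a b:
  step 0: q0  (start)
  step 1: q5  (read a: q0→q5)
  step 2: q4  (read b: q5→q4)
  step 3: q1  (read a: q4→q1)
  step 4: q5  (read b: q1→q5)   ← first repeat (q5 seen earlier)
  step 5: q4  (read b: q5→q4)
  step 6: q1  (read a: q4→q1)
  step 7: q5  (read b: q1→q5)

The earliest repeat is at step j = 4: M is in q5, which it already visited at step i = 1.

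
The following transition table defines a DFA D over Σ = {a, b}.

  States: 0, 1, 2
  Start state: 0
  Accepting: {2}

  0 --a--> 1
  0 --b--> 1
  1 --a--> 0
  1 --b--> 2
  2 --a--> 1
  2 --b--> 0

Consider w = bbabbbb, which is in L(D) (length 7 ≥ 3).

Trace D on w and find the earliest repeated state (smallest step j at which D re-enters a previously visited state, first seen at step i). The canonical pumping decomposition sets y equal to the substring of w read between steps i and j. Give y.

Run of D on w = b b a b b b b:
  step 0: 0  (start)
  step 1: 1  (read b: 0→1)
  step 2: 2  (read b: 1→2)
  step 3: 1  (read a: 2→1)   ← first repeat (1 seen earlier)
  step 4: 2  (read b: 1→2)
  step 5: 0  (read b: 2→0)
  step 6: 1  (read b: 0→1)
  step 7: 2  (read b: 1→2)

So i = 1, j = 3, giving x = w[0:1] = b, y = w[1:3] = ba, z = w[3:7] = bbbb.
Check: |xy| = 3 ≤ 3 and |y| = 2 ≥ 1. Reading y takes D from 1 back to 1, so every xyⁱz is accepted.
Since D has 3 states, any run of length ≥ 3 visits 3+1 states, so by pigeonhole some state repeats within the first 3 steps — that repeat gives the pumpable loop.

ba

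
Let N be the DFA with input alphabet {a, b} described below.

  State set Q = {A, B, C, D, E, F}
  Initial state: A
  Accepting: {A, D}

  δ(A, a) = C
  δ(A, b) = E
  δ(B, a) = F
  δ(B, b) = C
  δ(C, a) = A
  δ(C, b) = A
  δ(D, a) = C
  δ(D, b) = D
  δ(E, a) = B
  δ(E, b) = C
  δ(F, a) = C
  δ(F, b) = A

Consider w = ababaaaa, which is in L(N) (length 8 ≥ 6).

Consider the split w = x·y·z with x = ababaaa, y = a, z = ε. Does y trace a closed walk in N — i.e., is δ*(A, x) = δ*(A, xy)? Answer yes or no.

Run of N on the first 8 characters of w = a b a b a a a a:
  step 0: A  (start)
  step 1: C  (read a: A→C)
  step 2: A  (read b: C→A)
  step 3: C  (read a: A→C)
  step 4: A  (read b: C→A)
  step 5: C  (read a: A→C)
  step 6: A  (read a: C→A)
  step 7: C  (read a: A→C)
  step 8: A  (read a: C→A)

After x (step 7): C. After xy (step 8): A.
They differ (C ≠ A), so y is not a cycle from the state after x; this split is not the one the pumping-lemma construction produces, and pumping y need not keep the string in L(N).

no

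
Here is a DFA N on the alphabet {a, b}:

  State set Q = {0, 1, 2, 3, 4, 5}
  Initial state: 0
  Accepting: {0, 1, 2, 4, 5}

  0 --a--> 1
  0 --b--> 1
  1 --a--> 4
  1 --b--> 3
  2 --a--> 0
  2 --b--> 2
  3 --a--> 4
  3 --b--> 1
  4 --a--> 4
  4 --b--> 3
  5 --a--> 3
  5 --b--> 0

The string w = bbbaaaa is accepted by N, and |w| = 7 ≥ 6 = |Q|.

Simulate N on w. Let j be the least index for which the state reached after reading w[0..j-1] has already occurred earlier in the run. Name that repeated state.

1

State sequence: 0 -b-> 1 -b-> 3 -b-> 1 -a-> 4 -a-> 4 -a-> 4 -a-> 4
First repeat at step 3: 1 was already visited.

The earliest repeat is at step j = 3: N is in 1, which it already visited at step i = 1.
Pumping length from the standard proof: p = 6 (the number of states). The repeated state found above gives |xy| = j ≤ 6 and |y| = j − i ≥ 1.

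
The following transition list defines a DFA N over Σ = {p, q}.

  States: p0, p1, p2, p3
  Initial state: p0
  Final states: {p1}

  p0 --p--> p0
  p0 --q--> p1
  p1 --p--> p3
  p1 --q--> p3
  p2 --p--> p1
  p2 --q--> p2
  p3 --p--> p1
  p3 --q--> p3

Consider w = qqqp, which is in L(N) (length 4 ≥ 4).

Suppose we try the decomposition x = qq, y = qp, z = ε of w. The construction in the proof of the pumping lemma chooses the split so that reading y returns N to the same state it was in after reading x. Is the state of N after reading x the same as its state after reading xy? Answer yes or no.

Run of N on the first 4 characters of w = q q q p:
  step 0: p0  (start)
  step 1: p1  (read q: p0→p1)
  step 2: p3  (read q: p1→p3)
  step 3: p3  (read q: p3→p3)
  step 4: p1  (read p: p3→p1)

After x (step 2): p3. After xy (step 4): p1.
They differ (p3 ≠ p1), so y is not a cycle from the state after x; this split is not the one the pumping-lemma construction produces, and pumping y need not keep the string in L(N).

no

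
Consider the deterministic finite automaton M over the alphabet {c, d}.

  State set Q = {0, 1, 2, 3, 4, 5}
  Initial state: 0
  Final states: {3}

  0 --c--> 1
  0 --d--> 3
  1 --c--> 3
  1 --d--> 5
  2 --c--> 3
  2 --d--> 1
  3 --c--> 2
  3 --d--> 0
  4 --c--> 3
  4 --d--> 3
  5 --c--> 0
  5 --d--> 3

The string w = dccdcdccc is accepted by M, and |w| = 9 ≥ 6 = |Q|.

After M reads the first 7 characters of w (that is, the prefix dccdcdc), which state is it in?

0

State sequence: 0 -d-> 3 -c-> 2 -c-> 3 -d-> 0 -c-> 1 -d-> 5 -c-> 0

After reading 7 characters, M is in state 0.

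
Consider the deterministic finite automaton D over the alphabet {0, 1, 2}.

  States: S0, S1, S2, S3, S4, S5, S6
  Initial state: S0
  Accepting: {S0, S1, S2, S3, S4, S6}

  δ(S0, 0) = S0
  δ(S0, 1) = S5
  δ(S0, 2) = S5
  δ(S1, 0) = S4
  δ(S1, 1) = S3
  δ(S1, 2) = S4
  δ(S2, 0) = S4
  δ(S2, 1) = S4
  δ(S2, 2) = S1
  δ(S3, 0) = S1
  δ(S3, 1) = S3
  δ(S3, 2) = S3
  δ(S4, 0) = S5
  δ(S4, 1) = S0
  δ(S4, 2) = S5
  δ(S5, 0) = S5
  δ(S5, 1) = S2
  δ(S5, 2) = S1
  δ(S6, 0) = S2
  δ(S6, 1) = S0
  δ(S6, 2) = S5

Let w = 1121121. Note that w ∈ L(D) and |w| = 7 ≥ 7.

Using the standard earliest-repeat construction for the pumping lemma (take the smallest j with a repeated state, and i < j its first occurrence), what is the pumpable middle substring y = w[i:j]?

Run of D on w = 1 1 2 1 1 2 1:
  step 0: S0  (start)
  step 1: S5  (read 1: S0→S5)
  step 2: S2  (read 1: S5→S2)
  step 3: S1  (read 2: S2→S1)
  step 4: S3  (read 1: S1→S3)
  step 5: S3  (read 1: S3→S3)   ← first repeat (S3 seen earlier)
  step 6: S3  (read 2: S3→S3)
  step 7: S3  (read 1: S3→S3)

So i = 4, j = 5, giving x = w[0:4] = 1121, y = w[4:5] = 1, z = w[5:7] = 21.
Check: |xy| = 5 ≤ 7 and |y| = 1 ≥ 1. Reading y takes D from S3 back to S3, so every xyⁱz is accepted.

1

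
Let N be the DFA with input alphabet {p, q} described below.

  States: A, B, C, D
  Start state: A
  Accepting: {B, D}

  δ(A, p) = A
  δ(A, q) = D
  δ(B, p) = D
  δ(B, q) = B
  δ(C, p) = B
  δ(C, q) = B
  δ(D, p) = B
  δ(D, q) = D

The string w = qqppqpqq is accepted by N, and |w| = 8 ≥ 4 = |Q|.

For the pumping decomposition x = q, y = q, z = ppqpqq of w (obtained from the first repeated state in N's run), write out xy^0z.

xy⁰z = xz = q·ppqpqq = qppqpqq.
Reading y = q takes N from D back to D, so after x the machine is still in D, and z then leads to the accepting state B. Hence qppqpqq ∈ L(N).

qppqpqq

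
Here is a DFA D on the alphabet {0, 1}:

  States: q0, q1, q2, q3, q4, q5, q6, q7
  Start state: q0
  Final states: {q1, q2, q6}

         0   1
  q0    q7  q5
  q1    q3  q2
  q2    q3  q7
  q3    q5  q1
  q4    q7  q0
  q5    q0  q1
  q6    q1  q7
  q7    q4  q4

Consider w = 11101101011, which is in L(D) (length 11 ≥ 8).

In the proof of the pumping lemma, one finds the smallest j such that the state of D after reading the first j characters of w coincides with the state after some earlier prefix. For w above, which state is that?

Run of D on w = 1 1 1 0 1 1 0 1 0 1 1:
  step 0: q0  (start)
  step 1: q5  (read 1: q0→q5)
  step 2: q1  (read 1: q5→q1)
  step 3: q2  (read 1: q1→q2)
  step 4: q3  (read 0: q2→q3)
  step 5: q1  (read 1: q3→q1)   ← first repeat (q1 seen earlier)
  step 6: q2  (read 1: q1→q2)
  step 7: q3  (read 0: q2→q3)
  step 8: q1  (read 1: q3→q1)
  step 9: q3  (read 0: q1→q3)
  step 10: q1  (read 1: q3→q1)
  step 11: q2  (read 1: q1→q2)

The earliest repeat is at step j = 5: D is in q1, which it already visited at step i = 2.

q1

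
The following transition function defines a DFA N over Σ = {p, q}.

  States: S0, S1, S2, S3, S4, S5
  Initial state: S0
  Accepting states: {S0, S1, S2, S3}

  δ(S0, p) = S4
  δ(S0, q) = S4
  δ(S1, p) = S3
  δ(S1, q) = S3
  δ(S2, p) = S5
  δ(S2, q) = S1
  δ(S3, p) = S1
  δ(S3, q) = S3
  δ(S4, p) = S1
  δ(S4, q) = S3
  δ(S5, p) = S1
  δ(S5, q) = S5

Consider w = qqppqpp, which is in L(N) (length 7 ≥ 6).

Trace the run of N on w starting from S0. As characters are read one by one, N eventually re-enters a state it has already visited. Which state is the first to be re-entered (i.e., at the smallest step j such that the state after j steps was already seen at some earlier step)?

S3

State sequence: S0 -q-> S4 -q-> S3 -p-> S1 -p-> S3 -q-> S3 -p-> S1 -p-> S3
First repeat at step 4: S3 was already visited.

The earliest repeat is at step j = 4: N is in S3, which it already visited at step i = 2.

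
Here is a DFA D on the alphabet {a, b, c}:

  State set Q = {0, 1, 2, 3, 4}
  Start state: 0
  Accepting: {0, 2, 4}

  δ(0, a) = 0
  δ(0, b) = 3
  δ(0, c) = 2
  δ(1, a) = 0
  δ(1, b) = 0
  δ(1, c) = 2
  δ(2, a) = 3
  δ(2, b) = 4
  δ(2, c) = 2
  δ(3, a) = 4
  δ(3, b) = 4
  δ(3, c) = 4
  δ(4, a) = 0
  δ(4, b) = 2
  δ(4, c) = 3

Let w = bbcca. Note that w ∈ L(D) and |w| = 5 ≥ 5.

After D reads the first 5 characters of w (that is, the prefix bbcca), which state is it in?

0

State sequence: 0 -b-> 3 -b-> 4 -c-> 3 -c-> 4 -a-> 0

After reading 5 characters, D is in state 0.
(This kind of state-tracing is the core of the pumping-lemma construction: with 5 states, pigeonhole forces a repeat within the first 5 steps.)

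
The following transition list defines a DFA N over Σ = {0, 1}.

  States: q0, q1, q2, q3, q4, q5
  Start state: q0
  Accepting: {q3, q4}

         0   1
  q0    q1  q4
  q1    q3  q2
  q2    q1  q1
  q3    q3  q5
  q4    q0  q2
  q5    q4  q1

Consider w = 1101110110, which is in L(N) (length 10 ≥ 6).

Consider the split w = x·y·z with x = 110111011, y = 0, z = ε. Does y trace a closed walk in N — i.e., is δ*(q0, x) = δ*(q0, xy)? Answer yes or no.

State sequence: q0 -1-> q4 -1-> q2 -0-> q1 -1-> q2 -1-> q1 -1-> q2 -0-> q1 -1-> q2 -1-> q1 -0-> q3

After x (step 9): q1. After xy (step 10): q3.
They differ (q1 ≠ q3), so y is not a cycle from the state after x; this split is not the one the pumping-lemma construction produces, and pumping y need not keep the string in L(N).

no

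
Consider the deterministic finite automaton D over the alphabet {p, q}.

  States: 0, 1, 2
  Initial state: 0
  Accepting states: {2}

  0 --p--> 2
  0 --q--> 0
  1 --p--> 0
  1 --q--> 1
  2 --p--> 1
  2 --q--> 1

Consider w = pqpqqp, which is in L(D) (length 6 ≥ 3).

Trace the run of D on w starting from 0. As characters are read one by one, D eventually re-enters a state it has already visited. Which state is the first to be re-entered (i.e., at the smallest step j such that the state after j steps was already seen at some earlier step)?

State sequence: 0 -p-> 2 -q-> 1 -p-> 0 -q-> 0 -q-> 0 -p-> 2
First repeat at step 3: 0 was already visited.

The earliest repeat is at step j = 3: D is in 0, which it already visited at step i = 0.

0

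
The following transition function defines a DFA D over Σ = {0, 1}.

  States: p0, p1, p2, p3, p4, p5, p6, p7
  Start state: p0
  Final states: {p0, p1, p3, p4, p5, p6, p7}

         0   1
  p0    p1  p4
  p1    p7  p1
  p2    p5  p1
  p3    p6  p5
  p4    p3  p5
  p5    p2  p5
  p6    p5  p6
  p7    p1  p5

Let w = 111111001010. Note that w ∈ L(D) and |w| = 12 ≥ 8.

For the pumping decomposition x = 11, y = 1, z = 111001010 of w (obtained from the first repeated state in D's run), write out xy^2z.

xy^2z = 11·1·1·111001010 = 1111111001010.
Reading y = 1 takes D from p5 back to p5, so after x·y·y the machine is still in p5, and z then leads to the accepting state p7. Hence 1111111001010 ∈ L(D).

1111111001010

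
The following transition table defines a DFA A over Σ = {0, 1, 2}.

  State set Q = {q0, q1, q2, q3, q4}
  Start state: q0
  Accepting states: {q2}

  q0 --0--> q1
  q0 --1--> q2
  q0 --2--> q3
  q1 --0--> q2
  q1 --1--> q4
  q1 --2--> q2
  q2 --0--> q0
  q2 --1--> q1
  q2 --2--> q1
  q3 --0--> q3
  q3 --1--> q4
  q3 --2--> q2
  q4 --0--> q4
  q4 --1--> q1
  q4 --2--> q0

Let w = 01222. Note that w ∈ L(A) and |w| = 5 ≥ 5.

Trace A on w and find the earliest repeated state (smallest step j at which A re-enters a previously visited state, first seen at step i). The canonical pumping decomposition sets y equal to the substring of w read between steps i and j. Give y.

State sequence: q0 -0-> q1 -1-> q4 -2-> q0 -2-> q3 -2-> q2
First repeat at step 3: q0 was already visited.

So i = 0, j = 3, giving x = w[0:0] = ε, y = w[0:3] = 012, z = w[3:5] = 22.
Check: |xy| = 3 ≤ 5 and |y| = 3 ≥ 1. Reading y takes A from q0 back to q0, so every xyⁱz is accepted.
With |Q| = 5, pigeonhole forces a state repeat no later than step 5; the substring read between the first and second visits to that state can be pumped.

012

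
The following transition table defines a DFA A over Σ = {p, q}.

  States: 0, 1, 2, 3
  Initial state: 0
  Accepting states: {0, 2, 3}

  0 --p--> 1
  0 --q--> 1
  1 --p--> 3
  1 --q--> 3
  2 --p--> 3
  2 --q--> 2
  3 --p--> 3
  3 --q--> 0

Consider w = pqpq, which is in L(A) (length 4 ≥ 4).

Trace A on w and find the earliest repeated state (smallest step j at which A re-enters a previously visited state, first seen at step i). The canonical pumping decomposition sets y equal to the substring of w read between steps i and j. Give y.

p

State sequence: 0 -p-> 1 -q-> 3 -p-> 3 -q-> 0
First repeat at step 3: 3 was already visited.

So i = 2, j = 3, giving x = w[0:2] = pq, y = w[2:3] = p, z = w[3:4] = q.
Check: |xy| = 3 ≤ 4 and |y| = 1 ≥ 1. Reading y takes A from 3 back to 3, so every xyⁱz is accepted.
With |Q| = 4, pigeonhole forces a state repeat no later than step 4; the substring read between the first and second visits to that state can be pumped.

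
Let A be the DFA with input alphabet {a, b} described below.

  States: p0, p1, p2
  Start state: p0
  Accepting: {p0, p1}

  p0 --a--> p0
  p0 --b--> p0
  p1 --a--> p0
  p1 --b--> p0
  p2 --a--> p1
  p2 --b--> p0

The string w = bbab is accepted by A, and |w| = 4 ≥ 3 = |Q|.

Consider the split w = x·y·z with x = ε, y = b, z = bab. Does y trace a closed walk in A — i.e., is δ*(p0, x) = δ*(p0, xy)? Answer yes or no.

yes

State sequence: p0 -b-> p0

After x (step 0): p0. After xy (step 1): p0.
They match, so y = b drives A around a cycle from p0 back to itself; pumping y any number of times keeps A in p0 before reading z, and xyⁱz ∈ L(A) for every i ≥ 0.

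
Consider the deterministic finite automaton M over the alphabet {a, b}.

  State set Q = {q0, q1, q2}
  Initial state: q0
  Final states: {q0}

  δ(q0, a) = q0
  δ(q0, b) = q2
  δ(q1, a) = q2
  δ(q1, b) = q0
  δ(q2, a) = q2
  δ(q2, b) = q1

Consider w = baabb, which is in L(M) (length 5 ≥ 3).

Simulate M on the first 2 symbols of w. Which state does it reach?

Run of M on the first 2 characters of w = b a:
  step 0: q0  (start)
  step 1: q2  (read b: q0→q2)
  step 2: q2  (read a: q2→q2)

After reading 2 characters, M is in state q2.
(This kind of state-tracing is the core of the pumping-lemma construction: with 3 states, pigeonhole forces a repeat within the first 3 steps.)

q2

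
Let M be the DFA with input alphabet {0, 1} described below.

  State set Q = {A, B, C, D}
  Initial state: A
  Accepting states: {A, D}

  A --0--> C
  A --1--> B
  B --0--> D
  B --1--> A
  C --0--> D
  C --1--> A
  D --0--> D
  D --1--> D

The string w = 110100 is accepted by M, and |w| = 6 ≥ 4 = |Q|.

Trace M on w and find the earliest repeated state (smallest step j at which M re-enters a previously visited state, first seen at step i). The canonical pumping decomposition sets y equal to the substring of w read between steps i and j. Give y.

Run of M on w = 1 1 0 1 0 0:
  step 0: A  (start)
  step 1: B  (read 1: A→B)
  step 2: A  (read 1: B→A)   ← first repeat (A seen earlier)
  step 3: C  (read 0: A→C)
  step 4: A  (read 1: C→A)
  step 5: C  (read 0: A→C)
  step 6: D  (read 0: C→D)

So i = 0, j = 2, giving x = w[0:0] = ε, y = w[0:2] = 11, z = w[2:6] = 0100.
Check: |xy| = 2 ≤ 4 and |y| = 2 ≥ 1. Reading y takes M from A back to A, so every xyⁱz is accepted.
Since M has 4 states, any run of length ≥ 4 visits 4+1 states, so by pigeonhole some state repeats within the first 4 steps — that repeat gives the pumpable loop.

11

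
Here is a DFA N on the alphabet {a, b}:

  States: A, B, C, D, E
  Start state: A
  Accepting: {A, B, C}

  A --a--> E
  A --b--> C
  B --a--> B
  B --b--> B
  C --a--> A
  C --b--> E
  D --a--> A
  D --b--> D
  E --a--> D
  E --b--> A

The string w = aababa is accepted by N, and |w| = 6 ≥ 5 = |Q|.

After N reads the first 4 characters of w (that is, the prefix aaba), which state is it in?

Run of N on the first 4 characters of w = a a b a:
  step 0: A  (start)
  step 1: E  (read a: A→E)
  step 2: D  (read a: E→D)
  step 3: D  (read b: D→D)
  step 4: A  (read a: D→A)

After reading 4 characters, N is in state A.

A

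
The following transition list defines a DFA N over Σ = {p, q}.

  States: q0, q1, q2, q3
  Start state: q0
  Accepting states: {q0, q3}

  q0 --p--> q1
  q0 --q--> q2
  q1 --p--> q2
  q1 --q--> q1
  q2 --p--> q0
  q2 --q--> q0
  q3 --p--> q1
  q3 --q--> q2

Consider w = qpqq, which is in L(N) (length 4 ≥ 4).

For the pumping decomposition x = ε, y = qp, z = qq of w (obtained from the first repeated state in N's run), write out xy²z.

xy^2z = ε·qp·qp·qq = qpqpqq.
Reading y = qp takes N from q0 back to q0, so after x·y·y the machine is still in q0, and z then leads to the accepting state q0. Hence qpqpqq ∈ L(N).

qpqpqq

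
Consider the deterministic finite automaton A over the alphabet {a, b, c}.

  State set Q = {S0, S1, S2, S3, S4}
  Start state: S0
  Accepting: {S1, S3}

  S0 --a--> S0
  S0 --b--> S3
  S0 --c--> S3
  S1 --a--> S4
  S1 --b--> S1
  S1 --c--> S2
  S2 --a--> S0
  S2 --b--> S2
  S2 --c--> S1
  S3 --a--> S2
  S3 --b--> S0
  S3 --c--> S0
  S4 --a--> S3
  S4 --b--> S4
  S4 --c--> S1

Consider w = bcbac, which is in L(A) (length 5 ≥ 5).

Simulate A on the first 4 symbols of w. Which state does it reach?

S2

State sequence: S0 -b-> S3 -c-> S0 -b-> S3 -a-> S2

After reading 4 characters, A is in state S2.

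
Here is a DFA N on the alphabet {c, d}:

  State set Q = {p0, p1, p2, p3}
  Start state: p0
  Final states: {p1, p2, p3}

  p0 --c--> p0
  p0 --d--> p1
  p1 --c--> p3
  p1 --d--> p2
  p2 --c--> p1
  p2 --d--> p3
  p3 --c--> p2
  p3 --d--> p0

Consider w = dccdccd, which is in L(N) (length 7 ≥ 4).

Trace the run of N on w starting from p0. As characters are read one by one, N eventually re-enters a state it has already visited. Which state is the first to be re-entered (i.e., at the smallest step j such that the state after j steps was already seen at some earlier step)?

State sequence: p0 -d-> p1 -c-> p3 -c-> p2 -d-> p3 -c-> p2 -c-> p1 -d-> p2
First repeat at step 4: p3 was already visited.

The earliest repeat is at step j = 4: N is in p3, which it already visited at step i = 2.
With |Q| = 4, pigeonhole forces a state repeat no later than step 4; the substring read between the first and second visits to that state can be pumped.

p3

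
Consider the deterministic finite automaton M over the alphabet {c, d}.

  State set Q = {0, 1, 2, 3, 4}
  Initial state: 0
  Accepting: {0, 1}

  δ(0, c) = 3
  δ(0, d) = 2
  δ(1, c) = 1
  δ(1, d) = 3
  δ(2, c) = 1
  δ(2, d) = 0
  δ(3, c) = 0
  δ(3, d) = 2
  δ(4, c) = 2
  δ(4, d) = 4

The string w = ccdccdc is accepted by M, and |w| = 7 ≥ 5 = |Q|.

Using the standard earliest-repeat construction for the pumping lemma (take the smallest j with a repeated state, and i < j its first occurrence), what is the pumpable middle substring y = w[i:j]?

Run of M on w = c c d c c d c:
  step 0: 0  (start)
  step 1: 3  (read c: 0→3)
  step 2: 0  (read c: 3→0)   ← first repeat (0 seen earlier)
  step 3: 2  (read d: 0→2)
  step 4: 1  (read c: 2→1)
  step 5: 1  (read c: 1→1)
  step 6: 3  (read d: 1→3)
  step 7: 0  (read c: 3→0)

So i = 0, j = 2, giving x = w[0:0] = ε, y = w[0:2] = cc, z = w[2:7] = dccdc.
Check: |xy| = 2 ≤ 5 and |y| = 2 ≥ 1. Reading y takes M from 0 back to 0, so every xyⁱz is accepted.

cc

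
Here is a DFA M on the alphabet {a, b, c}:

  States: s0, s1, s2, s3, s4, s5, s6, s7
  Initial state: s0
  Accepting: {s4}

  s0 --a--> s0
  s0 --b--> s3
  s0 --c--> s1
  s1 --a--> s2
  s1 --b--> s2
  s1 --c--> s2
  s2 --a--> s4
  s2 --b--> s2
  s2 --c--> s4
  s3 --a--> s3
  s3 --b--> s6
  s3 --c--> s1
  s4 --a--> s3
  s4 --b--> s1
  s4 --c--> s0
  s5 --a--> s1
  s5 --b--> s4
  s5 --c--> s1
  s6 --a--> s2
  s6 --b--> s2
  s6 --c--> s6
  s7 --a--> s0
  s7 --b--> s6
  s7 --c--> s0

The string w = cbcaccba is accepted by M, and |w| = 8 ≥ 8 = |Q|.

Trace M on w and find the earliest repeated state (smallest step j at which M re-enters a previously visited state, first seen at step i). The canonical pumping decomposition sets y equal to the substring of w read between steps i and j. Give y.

Run of M on w = c b c a c c b a:
  step 0: s0  (start)
  step 1: s1  (read c: s0→s1)
  step 2: s2  (read b: s1→s2)
  step 3: s4  (read c: s2→s4)
  step 4: s3  (read a: s4→s3)
  step 5: s1  (read c: s3→s1)   ← first repeat (s1 seen earlier)
  step 6: s2  (read c: s1→s2)
  step 7: s2  (read b: s2→s2)
  step 8: s4  (read a: s2→s4)

So i = 1, j = 5, giving x = w[0:1] = c, y = w[1:5] = bcac, z = w[5:8] = cba.
Check: |xy| = 5 ≤ 8 and |y| = 4 ≥ 1. Reading y takes M from s1 back to s1, so every xyⁱz is accepted.

bcac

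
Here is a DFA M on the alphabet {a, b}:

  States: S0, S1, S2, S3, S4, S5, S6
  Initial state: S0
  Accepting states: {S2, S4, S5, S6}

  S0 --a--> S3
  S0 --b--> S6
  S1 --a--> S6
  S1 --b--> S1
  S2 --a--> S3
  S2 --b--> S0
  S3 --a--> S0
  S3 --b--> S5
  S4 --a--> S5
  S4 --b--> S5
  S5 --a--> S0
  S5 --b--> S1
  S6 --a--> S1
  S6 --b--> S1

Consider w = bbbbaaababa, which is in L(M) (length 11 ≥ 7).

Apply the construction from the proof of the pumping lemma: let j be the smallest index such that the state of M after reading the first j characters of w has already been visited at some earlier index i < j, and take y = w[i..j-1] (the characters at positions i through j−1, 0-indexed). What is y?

b

Run of M on w = b b b b a a a b a b a:
  step 0: S0  (start)
  step 1: S6  (read b: S0→S6)
  step 2: S1  (read b: S6→S1)
  step 3: S1  (read b: S1→S1)   ← first repeat (S1 seen earlier)
  step 4: S1  (read b: S1→S1)
  step 5: S6  (read a: S1→S6)
  step 6: S1  (read a: S6→S1)
  step 7: S6  (read a: S1→S6)
  step 8: S1  (read b: S6→S1)
  step 9: S6  (read a: S1→S6)
  step 10: S1  (read b: S6→S1)
  step 11: S6  (read a: S1→S6)

So i = 2, j = 3, giving x = w[0:2] = bb, y = w[2:3] = b, z = w[3:11] = baaababa.
Check: |xy| = 3 ≤ 7 and |y| = 1 ≥ 1. Reading y takes M from S1 back to S1, so every xyⁱz is accepted.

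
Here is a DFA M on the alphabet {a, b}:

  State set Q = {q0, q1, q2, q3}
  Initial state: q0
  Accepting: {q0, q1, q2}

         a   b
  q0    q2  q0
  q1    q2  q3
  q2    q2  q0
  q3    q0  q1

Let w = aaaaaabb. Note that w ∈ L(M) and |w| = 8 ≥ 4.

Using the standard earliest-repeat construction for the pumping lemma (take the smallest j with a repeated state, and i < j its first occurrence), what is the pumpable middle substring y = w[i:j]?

a

Run of M on w = a a a a a a b b:
  step 0: q0  (start)
  step 1: q2  (read a: q0→q2)
  step 2: q2  (read a: q2→q2)   ← first repeat (q2 seen earlier)
  step 3: q2  (read a: q2→q2)
  step 4: q2  (read a: q2→q2)
  step 5: q2  (read a: q2→q2)
  step 6: q2  (read a: q2→q2)
  step 7: q0  (read b: q2→q0)
  step 8: q0  (read b: q0→q0)

So i = 1, j = 2, giving x = w[0:1] = a, y = w[1:2] = a, z = w[2:8] = aaaabb.
Check: |xy| = 2 ≤ 4 and |y| = 1 ≥ 1. Reading y takes M from q2 back to q2, so every xyⁱz is accepted.
With |Q| = 4, pigeonhole forces a state repeat no later than step 4; the substring read between the first and second visits to that state can be pumped.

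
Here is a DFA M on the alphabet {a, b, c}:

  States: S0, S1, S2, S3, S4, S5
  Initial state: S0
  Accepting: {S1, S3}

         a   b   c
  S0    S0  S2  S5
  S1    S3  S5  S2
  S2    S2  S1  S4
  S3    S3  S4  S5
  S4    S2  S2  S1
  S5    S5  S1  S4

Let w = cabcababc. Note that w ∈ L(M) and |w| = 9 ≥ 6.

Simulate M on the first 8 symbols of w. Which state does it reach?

State sequence: S0 -c-> S5 -a-> S5 -b-> S1 -c-> S2 -a-> S2 -b-> S1 -a-> S3 -b-> S4

After reading 8 characters, M is in state S4.
(This kind of state-tracing is the core of the pumping-lemma construction: with 6 states, pigeonhole forces a repeat within the first 6 steps.)

S4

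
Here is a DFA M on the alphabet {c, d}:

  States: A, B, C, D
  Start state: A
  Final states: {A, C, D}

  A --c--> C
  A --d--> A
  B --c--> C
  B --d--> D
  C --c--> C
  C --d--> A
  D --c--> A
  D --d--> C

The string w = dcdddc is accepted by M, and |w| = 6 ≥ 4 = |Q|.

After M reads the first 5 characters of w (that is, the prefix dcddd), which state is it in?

A

State sequence: A -d-> A -c-> C -d-> A -d-> A -d-> A

After reading 5 characters, M is in state A.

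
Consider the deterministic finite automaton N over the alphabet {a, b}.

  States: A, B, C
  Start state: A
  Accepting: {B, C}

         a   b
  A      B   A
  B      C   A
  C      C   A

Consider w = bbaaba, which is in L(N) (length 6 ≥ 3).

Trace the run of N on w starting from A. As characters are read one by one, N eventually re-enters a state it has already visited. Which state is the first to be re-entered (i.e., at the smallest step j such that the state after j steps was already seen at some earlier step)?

State sequence: A -b-> A -b-> A -a-> B -a-> C -b-> A -a-> B
First repeat at step 1: A was already visited.

The earliest repeat is at step j = 1: N is in A, which it already visited at step i = 0.
The DFA has 3 states, so the proof of the pumping lemma guarantees a repeated state among the first 3+1 visited; the segment between the two visits is the pumpable y.

A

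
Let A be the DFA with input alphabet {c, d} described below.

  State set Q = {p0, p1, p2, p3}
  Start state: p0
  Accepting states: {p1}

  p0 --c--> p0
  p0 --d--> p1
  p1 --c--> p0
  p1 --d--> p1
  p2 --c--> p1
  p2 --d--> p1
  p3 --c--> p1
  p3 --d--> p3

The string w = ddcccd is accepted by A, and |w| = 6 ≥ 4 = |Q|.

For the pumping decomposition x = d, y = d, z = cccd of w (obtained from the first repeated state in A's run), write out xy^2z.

dddcccd

xy^2z = d·d·d·cccd = dddcccd.
Reading y = d takes A from p1 back to p1, so after x·y·y the machine is still in p1, and z then leads to the accepting state p1. Hence dddcccd ∈ L(A).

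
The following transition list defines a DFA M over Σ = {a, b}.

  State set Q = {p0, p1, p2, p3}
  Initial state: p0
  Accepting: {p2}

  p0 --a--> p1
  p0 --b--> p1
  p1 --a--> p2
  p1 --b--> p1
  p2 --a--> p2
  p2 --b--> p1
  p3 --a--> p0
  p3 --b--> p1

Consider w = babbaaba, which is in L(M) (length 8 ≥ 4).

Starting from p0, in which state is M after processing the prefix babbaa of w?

State sequence: p0 -b-> p1 -a-> p2 -b-> p1 -b-> p1 -a-> p2 -a-> p2

After reading 6 characters, M is in state p2.

p2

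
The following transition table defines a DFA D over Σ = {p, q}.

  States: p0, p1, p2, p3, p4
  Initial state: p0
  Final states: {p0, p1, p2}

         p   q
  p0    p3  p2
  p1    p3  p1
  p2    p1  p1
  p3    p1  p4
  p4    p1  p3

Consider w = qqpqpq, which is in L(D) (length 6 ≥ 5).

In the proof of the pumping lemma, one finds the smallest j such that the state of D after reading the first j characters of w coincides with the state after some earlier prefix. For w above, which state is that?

p1

State sequence: p0 -q-> p2 -q-> p1 -p-> p3 -q-> p4 -p-> p1 -q-> p1
First repeat at step 5: p1 was already visited.

The earliest repeat is at step j = 5: D is in p1, which it already visited at step i = 2.
Pumping length from the standard proof: p = 5 (the number of states). The repeated state found above gives |xy| = j ≤ 5 and |y| = j − i ≥ 1.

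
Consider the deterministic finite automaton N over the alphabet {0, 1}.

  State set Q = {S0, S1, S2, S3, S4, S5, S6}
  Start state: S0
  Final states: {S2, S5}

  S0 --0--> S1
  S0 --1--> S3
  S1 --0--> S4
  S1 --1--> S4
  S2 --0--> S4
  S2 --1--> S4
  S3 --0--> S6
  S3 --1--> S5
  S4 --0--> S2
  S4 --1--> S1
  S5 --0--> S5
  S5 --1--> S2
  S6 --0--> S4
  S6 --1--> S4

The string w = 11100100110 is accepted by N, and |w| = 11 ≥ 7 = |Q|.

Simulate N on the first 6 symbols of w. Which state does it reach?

S4

State sequence: S0 -1-> S3 -1-> S5 -1-> S2 -0-> S4 -0-> S2 -1-> S4

After reading 6 characters, N is in state S4.
(This kind of state-tracing is the core of the pumping-lemma construction: with 7 states, pigeonhole forces a repeat within the first 7 steps.)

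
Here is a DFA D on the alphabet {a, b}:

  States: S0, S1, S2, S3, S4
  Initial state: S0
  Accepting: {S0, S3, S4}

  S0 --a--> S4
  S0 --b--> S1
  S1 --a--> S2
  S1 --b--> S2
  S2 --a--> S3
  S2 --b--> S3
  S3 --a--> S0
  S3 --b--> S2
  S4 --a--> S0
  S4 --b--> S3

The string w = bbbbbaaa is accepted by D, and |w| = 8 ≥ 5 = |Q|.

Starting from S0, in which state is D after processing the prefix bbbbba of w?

Run of D on the first 6 characters of w = b b b b b a:
  step 0: S0  (start)
  step 1: S1  (read b: S0→S1)
  step 2: S2  (read b: S1→S2)
  step 3: S3  (read b: S2→S3)
  step 4: S2  (read b: S3→S2)
  step 5: S3  (read b: S2→S3)
  step 6: S0  (read a: S3→S0)

After reading 6 characters, D is in state S0.
(This kind of state-tracing is the core of the pumping-lemma construction: with 5 states, pigeonhole forces a repeat within the first 5 steps.)

S0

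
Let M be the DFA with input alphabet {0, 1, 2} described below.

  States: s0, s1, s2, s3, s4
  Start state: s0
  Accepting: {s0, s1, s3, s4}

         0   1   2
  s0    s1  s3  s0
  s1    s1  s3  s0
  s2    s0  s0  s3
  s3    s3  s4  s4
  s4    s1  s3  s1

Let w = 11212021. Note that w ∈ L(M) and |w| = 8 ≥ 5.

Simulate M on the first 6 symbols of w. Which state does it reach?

Run of M on the first 6 characters of w = 1 1 2 1 2 0:
  step 0: s0  (start)
  step 1: s3  (read 1: s0→s3)
  step 2: s4  (read 1: s3→s4)
  step 3: s1  (read 2: s4→s1)
  step 4: s3  (read 1: s1→s3)
  step 5: s4  (read 2: s3→s4)
  step 6: s1  (read 0: s4→s1)

After reading 6 characters, M is in state s1.
(This kind of state-tracing is the core of the pumping-lemma construction: with 5 states, pigeonhole forces a repeat within the first 5 steps.)

s1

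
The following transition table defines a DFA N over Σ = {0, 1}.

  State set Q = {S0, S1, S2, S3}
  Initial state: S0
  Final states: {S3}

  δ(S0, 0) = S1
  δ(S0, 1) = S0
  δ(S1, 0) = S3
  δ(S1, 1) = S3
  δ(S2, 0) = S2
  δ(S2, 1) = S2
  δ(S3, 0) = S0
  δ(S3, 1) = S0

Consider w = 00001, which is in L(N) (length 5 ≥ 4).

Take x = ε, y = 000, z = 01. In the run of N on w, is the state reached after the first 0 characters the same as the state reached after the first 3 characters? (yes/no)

yes

Run of N on the first 3 characters of w = 0 0 0:
  step 0: S0  (start)
  step 1: S1  (read 0: S0→S1)
  step 2: S3  (read 0: S1→S3)
  step 3: S0  (read 0: S3→S0)

After x (step 0): S0. After xy (step 3): S0.
They match, so y = 000 drives N around a cycle from S0 back to itself; pumping y any number of times keeps N in S0 before reading z, and xyⁱz ∈ L(N) for every i ≥ 0.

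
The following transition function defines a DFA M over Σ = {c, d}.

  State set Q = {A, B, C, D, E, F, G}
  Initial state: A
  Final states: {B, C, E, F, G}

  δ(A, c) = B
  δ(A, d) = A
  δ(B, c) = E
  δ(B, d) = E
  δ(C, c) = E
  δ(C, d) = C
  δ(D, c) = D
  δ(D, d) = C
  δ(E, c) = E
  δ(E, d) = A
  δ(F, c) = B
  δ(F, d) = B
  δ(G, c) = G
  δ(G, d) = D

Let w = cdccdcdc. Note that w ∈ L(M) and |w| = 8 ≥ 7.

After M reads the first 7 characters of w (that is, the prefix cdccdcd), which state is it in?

State sequence: A -c-> B -d-> E -c-> E -c-> E -d-> A -c-> B -d-> E

After reading 7 characters, M is in state E.
(This kind of state-tracing is the core of the pumping-lemma construction: with 7 states, pigeonhole forces a repeat within the first 7 steps.)

E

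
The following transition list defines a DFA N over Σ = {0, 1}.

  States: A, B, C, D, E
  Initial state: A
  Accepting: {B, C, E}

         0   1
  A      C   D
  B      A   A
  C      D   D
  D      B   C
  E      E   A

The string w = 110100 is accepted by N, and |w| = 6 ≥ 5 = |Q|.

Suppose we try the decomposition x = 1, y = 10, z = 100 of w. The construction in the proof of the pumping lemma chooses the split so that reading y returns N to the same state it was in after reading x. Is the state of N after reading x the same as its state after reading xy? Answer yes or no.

State sequence: A -1-> D -1-> C -0-> D

After x (step 1): D. After xy (step 3): D.
They match, so y = 10 drives N around a cycle from D back to itself; pumping y any number of times keeps N in D before reading z, and xyⁱz ∈ L(N) for every i ≥ 0.

yes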